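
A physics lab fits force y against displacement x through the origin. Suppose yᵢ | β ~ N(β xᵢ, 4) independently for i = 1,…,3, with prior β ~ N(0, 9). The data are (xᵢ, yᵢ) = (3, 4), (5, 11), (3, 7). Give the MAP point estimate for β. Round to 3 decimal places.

log p(β | y) = −Σ(yᵢ − βxᵢ)²/(2·4) − β²/(2·9) + const.
Setting the derivative to zero: Σxᵢ(yᵢ − βxᵢ)/4 − β/9 = 0, so β = Σxᵢyᵢ / (Σxᵢ² + σ²/τ²).
Σxᵢyᵢ = 3·4 + 5·11 + 3·7 = 88; Σxᵢ² = 43; σ²/τ² = 4/9.
β̂_MAP = 88 / (43 + 4/9) = 88/(391/9) = 792/391 ≈ 2.026.

β̂_MAP = 2.026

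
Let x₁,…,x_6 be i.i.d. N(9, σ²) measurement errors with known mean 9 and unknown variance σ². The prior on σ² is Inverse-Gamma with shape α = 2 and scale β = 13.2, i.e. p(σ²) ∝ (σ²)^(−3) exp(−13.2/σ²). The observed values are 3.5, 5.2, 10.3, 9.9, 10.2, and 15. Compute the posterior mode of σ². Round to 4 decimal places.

σ̂²_MAP = 9.2525

Sum of squared deviations about the known mean: SS = (3.5−9)² + (5.2−9)² + (10.3−9)² + (9.9−9)² + (10.2−9)² + (15−9)² = 84.63.
The Normal likelihood contributes (σ²)^(−n/2) exp(−SS/(2σ²)), so the posterior is Inverse-Gamma(α + n/2, β + SS/2) = Inverse-Gamma(5, 55.515).
The mode of Inverse-Gamma(a, b) is b/(a+1) = 55.515/6 ≈ 9.2525.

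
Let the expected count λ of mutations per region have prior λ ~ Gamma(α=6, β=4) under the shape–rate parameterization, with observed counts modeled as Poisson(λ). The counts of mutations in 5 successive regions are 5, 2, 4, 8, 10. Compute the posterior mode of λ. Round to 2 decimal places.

λ̂_MAP = 3.78

Σxᵢ = 5+2+4+8+10 = 29, with n = 5.
Posterior ∝ λ^5e^(−4λ) · λ^29e^(−5λ) = λ^34e^(−9λ), i.e. Gamma(shape=35, rate=9).
The mode of a Gamma(a, b) with a ≥ 1 (shape–rate) is (a−1)/b = 34/9 ≈ 3.78.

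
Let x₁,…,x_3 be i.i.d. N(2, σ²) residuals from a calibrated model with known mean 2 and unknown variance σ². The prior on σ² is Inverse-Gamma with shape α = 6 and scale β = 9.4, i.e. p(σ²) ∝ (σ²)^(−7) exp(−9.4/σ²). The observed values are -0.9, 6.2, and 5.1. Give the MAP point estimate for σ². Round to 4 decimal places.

σ̂²_MAP = 3.2035

Sum of squared deviations about the known mean: SS = (-0.9−2)² + (6.2−2)² + (5.1−2)² = 35.66.
The Normal likelihood contributes (σ²)^(−n/2) exp(−SS/(2σ²)), so the posterior is Inverse-Gamma(α + n/2, β + SS/2) = Inverse-Gamma(7.5, 27.23).
The mode of Inverse-Gamma(a, b) is b/(a+1) = 27.23/8.5 ≈ 3.2035.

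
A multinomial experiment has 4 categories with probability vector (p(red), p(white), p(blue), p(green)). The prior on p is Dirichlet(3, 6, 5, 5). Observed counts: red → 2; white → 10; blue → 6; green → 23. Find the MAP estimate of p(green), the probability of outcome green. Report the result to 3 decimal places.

The posterior is Dirichlet(αᵢ + nᵢ) = Dirichlet(5, 16, 11, 28).
For a Dirichlet(a₁,…,a_K) with all aᵢ > 1, the mode has j-th component (aⱼ − 1)/(Σaᵢ − K).
Here Σaᵢ = 60 and K = 4, so p(green) = (28 − 1)/(60 − 4) = 27/56 ≈ 0.482.

MAP estimate of p(green) = 0.482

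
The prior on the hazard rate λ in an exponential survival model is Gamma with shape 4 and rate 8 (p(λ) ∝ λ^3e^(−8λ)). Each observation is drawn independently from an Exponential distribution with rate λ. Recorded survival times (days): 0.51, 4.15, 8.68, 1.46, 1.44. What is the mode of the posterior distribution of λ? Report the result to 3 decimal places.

The Exponential(rate=λ) likelihood is ∝ λ^n e^(−λΣtᵢ). Here n = 5 and Σtᵢ = 0.51 + 4.15 + 8.68 + 1.46 + 1.44 = 16.24.
Posterior ∝ λ^3e^(−8λ) · λ^5e^(−16.24λ) = λ^8e^(−24.24λ), i.e. Gamma(9, 24.24).
Mode = (a−1)/b = 8/24.24 ≈ 0.330.

λ̂_MAP = 0.330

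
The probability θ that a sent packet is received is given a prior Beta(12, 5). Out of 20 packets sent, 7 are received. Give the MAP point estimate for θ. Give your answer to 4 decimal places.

Prior: Beta(12, 5).
Data: 7 successes in 20 trials. The binomial likelihood contributes θ^7(1−θ)^13, so the posterior is Beta(12+7, 5+13) = Beta(19, 18).
For Beta(a, b) with a, b > 1 the mode is (a−1)/(a+b−2) = 18/35 ≈ 0.5143.

θ̂_MAP = 0.5143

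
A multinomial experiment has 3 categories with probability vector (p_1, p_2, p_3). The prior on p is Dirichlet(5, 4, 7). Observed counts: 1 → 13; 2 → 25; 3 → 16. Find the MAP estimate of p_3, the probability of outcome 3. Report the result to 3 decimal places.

The posterior is Dirichlet(αᵢ + nᵢ) = Dirichlet(18, 29, 23).
For a Dirichlet(a₁,…,a_K) with all aᵢ > 1, the mode has j-th component (aⱼ − 1)/(Σaᵢ − K).
Here Σaᵢ = 70 and K = 3, so p_3 = (23 − 1)/(70 − 3) = 22/67 ≈ 0.328.

MAP estimate: 0.328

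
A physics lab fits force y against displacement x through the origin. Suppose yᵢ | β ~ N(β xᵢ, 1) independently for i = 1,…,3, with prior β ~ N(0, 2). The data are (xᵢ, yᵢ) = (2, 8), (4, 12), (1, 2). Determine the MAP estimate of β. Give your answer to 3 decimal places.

log p(β | y) = −Σ(yᵢ − βxᵢ)²/(2·1) − β²/(2·2) + const.
Setting the derivative to zero: Σxᵢ(yᵢ − βxᵢ)/1 − β/2 = 0, so β = Σxᵢyᵢ / (Σxᵢ² + σ²/τ²).
Σxᵢyᵢ = 2·8 + 4·12 + 1·2 = 66; Σxᵢ² = 21; σ²/τ² = 0.5.
β̂_MAP = 66 / (21 + 0.5) = 66/21.5 ≈ 3.070.

β̂_MAP = 3.070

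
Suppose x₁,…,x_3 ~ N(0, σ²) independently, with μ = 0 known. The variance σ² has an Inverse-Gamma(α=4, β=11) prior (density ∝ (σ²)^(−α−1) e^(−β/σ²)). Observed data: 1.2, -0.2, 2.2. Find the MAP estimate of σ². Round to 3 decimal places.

σ̂²_MAP = 2.178

Sum of squared deviations about the known mean: SS = (1.2−0)² + (-0.2−0)² + (2.2−0)² = 6.32.
The Normal likelihood contributes (σ²)^(−n/2) exp(−SS/(2σ²)), so the posterior is Inverse-Gamma(α + n/2, β + SS/2) = Inverse-Gamma(5.5, 14.16).
The mode of Inverse-Gamma(a, b) is b/(a+1) = 14.16/6.5 ≈ 2.178.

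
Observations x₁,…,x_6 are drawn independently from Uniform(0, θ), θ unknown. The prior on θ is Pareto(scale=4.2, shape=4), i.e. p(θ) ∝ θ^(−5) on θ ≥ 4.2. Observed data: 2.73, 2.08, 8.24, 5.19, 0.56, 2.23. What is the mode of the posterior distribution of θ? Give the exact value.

θ̂_MAP = 8.24

The Uniform(0, θ) likelihood is θ^(−n) for θ ≥ max(xᵢ), zero otherwise. Here max(xᵢ) = 8.24.
Posterior ∝ θ^(−5) · θ^(−6) = θ^(−11) on θ ≥ max(4.2, 8.24) = 8.24.
This density is strictly decreasing in θ, so the posterior mode lies at the lower boundary of the support.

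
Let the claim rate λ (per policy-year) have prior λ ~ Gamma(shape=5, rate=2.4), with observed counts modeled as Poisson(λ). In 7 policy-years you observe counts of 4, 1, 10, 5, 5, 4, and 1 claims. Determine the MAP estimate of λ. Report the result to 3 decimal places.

λ̂_MAP = 3.617

Σxᵢ = 4+1+10+5+5+4+1 = 30, with n = 7.
Posterior ∝ λ^4e^(−2.4λ) · λ^30e^(−7λ) = λ^34e^(−9.4λ), i.e. Gamma(shape=35, rate=9.4).
The mode of a Gamma(a, b) with a ≥ 1 (shape–rate) is (a−1)/b = 34/9.4 ≈ 3.617.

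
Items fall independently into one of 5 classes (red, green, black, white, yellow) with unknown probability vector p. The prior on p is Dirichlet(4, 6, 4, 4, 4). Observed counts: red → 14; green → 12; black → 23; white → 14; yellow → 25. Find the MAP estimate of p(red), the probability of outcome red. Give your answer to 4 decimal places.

The posterior is Dirichlet(αᵢ + nᵢ) = Dirichlet(18, 18, 27, 18, 29).
For a Dirichlet(a₁,…,a_K) with all aᵢ > 1, the mode has j-th component (aⱼ − 1)/(Σaᵢ − K).
Here Σaᵢ = 110 and K = 5, so p(red) = (18 − 1)/(110 − 5) = 17/105 ≈ 0.1619.

MAP estimate of p(red) = 0.1619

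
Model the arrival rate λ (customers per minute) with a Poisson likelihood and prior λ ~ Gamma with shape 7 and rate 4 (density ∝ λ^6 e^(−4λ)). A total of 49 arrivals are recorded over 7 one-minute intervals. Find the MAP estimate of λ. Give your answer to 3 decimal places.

Σxᵢ = 49, n = 7.
Posterior ∝ λ^6e^(−4λ) · λ^49e^(−7λ) = λ^55e^(−11λ), i.e. Gamma(shape=56, rate=11).
The mode of a Gamma(a, b) with a ≥ 1 (shape–rate) is (a−1)/b = 55/11 ≈ 5.000.

λ̂_MAP = 5.000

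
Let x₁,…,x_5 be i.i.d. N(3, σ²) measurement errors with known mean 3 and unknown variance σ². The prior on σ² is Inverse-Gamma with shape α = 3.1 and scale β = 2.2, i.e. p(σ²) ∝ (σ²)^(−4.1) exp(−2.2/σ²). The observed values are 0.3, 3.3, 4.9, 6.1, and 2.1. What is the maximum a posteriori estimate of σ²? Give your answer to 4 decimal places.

σ̂²_MAP = 1.9553

Sum of squared deviations about the known mean: SS = (0.3−3)² + (3.3−3)² + (4.9−3)² + (6.1−3)² + (2.1−3)² = 21.41.
The Normal likelihood contributes (σ²)^(−n/2) exp(−SS/(2σ²)), so the posterior is Inverse-Gamma(α + n/2, β + SS/2) = Inverse-Gamma(5.6, 12.905).
The mode of Inverse-Gamma(a, b) is b/(a+1) = 12.905/6.6 ≈ 1.9553.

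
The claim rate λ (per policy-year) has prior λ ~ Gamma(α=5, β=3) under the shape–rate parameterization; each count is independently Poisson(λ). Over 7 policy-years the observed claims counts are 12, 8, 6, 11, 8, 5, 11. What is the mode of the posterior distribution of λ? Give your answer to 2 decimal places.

λ̂_MAP = 6.50

Σxᵢ = 12+8+6+11+8+5+11 = 61, with n = 7.
Posterior ∝ λ^4e^(−3λ) · λ^61e^(−7λ) = λ^65e^(−10λ), i.e. Gamma(shape=66, rate=10).
The mode of a Gamma(a, b) with a ≥ 1 (shape–rate) is (a−1)/b = 65/10 ≈ 6.50.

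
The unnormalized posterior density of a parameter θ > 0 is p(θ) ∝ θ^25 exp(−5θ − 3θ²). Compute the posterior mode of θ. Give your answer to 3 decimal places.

ℓ'(θ) = 25/θ − 5 − 6θ. Setting this to zero and multiplying by θ: 6θ² + 5θ − 25 = 0.
θ = (−5 + √(5² + 4·6·25)) / (2·6) = (−5 + √625) / 12 = (−5 + 25)/12 = 5/3.
ℓ''(θ) = −25/θ² − 6 < 0, confirming a maximum.

θ̂_MAP = 1.667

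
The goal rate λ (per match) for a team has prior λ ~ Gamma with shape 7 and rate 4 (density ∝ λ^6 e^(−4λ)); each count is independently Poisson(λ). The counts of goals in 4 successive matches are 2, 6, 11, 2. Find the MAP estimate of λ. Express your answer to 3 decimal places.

λ̂_MAP = 3.375

Σxᵢ = 2+6+11+2 = 21, with n = 4.
Posterior ∝ λ^6e^(−4λ) · λ^21e^(−4λ) = λ^27e^(−8λ), i.e. Gamma(shape=28, rate=8).
The mode of a Gamma(a, b) with a ≥ 1 (shape–rate) is (a−1)/b = 27/8 ≈ 3.375.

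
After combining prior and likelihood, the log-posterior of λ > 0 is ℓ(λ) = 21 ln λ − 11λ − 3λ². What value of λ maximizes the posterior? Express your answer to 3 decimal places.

ℓ'(λ) = 21/λ − 11 − 6λ. Setting this to zero and multiplying by λ: 6λ² + 11λ − 21 = 0.
λ = (−11 + √(11² + 4·6·21)) / (2·6) = (−11 + √625) / 12 = (−11 + 25)/12 = 7/6.
ℓ''(λ) = −21/λ² − 6 < 0, confirming a maximum.

λ̂_MAP = 1.167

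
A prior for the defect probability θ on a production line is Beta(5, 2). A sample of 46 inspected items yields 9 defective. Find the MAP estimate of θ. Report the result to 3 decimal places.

Prior: Beta(5, 2).
Data: 9 successes in 46 trials. The binomial likelihood contributes θ^9(1−θ)^37, so the posterior is Beta(5+9, 2+37) = Beta(14, 39).
For Beta(a, b) with a, b > 1 the mode is (a−1)/(a+b−2) = 13/51 ≈ 0.255.

θ̂_MAP = 0.255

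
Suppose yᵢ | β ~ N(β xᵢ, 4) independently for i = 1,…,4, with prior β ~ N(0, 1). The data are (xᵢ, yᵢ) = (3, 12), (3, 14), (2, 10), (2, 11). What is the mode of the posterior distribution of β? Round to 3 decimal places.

β̂_MAP = 4.000

log p(β | y) = −Σ(yᵢ − βxᵢ)²/(2·4) − β²/(2·1) + const.
Setting the derivative to zero: Σxᵢ(yᵢ − βxᵢ)/4 − β/1 = 0, so β = Σxᵢyᵢ / (Σxᵢ² + σ²/τ²).
Σxᵢyᵢ = 3·12 + 3·14 + 2·10 + 2·11 = 120; Σxᵢ² = 26; σ²/τ² = 4.
β̂_MAP = 120 / (26 + 4) = 120/30 ≈ 4.000.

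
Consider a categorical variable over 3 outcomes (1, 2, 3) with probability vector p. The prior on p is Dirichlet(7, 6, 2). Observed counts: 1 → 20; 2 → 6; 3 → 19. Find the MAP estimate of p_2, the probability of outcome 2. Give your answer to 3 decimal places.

MAP estimate: 0.193

The posterior is Dirichlet(αᵢ + nᵢ) = Dirichlet(27, 12, 21).
For a Dirichlet(a₁,…,a_K) with all aᵢ > 1, the mode has j-th component (aⱼ − 1)/(Σaᵢ − K).
Here Σaᵢ = 60 and K = 3, so p_2 = (12 − 1)/(60 − 3) = 11/57 ≈ 0.193.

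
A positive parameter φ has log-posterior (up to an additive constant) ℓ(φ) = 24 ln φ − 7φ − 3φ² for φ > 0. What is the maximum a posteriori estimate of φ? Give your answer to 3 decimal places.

φ̂_MAP = 1.500

ℓ'(φ) = 24/φ − 7 − 6φ. Setting this to zero and multiplying by φ: 6φ² + 7φ − 24 = 0.
φ = (−7 + √(7² + 4·6·24)) / (2·6) = (−7 + √625) / 12 = (−7 + 25)/12 = 3/2.
ℓ''(φ) = −24/φ² − 6 < 0, confirming a maximum.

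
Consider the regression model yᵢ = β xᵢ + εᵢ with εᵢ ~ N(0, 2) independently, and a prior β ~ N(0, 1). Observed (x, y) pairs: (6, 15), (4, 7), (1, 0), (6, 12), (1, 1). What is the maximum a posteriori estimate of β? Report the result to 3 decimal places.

β̂_MAP = 2.076

log p(β | y) = −Σ(yᵢ − βxᵢ)²/(2·2) − β²/(2·1) + const.
Setting the derivative to zero: Σxᵢ(yᵢ − βxᵢ)/2 − β/1 = 0, so β = Σxᵢyᵢ / (Σxᵢ² + σ²/τ²).
Σxᵢyᵢ = 6·15 + 4·7 + 1·0 + 6·12 + 1·1 = 191; Σxᵢ² = 90; σ²/τ² = 2.
β̂_MAP = 191 / (90 + 2) = 191/92 ≈ 2.076.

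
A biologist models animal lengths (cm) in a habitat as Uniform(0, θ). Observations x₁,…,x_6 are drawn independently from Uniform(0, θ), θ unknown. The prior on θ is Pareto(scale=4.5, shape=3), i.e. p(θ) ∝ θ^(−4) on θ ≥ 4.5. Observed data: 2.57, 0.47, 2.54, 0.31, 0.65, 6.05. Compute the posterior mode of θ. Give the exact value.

θ̂_MAP = 6.05

The Uniform(0, θ) likelihood is θ^(−n) for θ ≥ max(xᵢ), zero otherwise. Here max(xᵢ) = 6.05.
Posterior ∝ θ^(−4) · θ^(−6) = θ^(−10) on θ ≥ max(4.5, 6.05) = 6.05.
This density is strictly decreasing in θ, so the posterior mode lies at the lower boundary of the support.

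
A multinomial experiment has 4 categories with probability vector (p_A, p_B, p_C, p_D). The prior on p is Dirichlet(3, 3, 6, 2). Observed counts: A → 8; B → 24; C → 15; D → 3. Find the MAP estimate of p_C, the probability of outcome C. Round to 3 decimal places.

MAP estimate of p_C = 0.333

The posterior is Dirichlet(αᵢ + nᵢ) = Dirichlet(11, 27, 21, 5).
For a Dirichlet(a₁,…,a_K) with all aᵢ > 1, the mode has j-th component (aⱼ − 1)/(Σaᵢ − K).
Here Σaᵢ = 64 and K = 4, so p_C = (21 − 1)/(64 − 4) = 20/60 ≈ 0.333.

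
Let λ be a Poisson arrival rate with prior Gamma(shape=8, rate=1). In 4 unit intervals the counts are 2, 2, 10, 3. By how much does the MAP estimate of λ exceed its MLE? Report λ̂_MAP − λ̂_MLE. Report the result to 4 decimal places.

Σxᵢ = 17. Posterior is Gamma(25, 5); MAP = (25−1)/5 = 24/5 ≈ 4.80000.
MLE = x̄ = 17/4 ≈ 4.25000.
Difference = 24/5 − 17/4 = 11/20 ≈ 0.5500.

MAP − MLE = 0.5500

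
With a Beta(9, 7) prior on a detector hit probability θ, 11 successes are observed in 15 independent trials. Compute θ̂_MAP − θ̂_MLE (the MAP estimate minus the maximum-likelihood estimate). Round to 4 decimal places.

MAP − MLE = -0.0782

Posterior is Beta(20, 11); MAP = (20−1)/(31−2) = 19/29 ≈ 0.65517.
MLE ignores the prior: θ̂_MLE = k/n = 11/15 ≈ 0.73333.
Difference = 19/29 − 11/15 = -34/435 ≈ -0.0782.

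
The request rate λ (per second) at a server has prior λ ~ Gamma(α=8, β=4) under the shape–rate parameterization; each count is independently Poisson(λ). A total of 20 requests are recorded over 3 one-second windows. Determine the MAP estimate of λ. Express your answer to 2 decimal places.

Σxᵢ = 20, n = 3.
Posterior ∝ λ^7e^(−4λ) · λ^20e^(−3λ) = λ^27e^(−7λ), i.e. Gamma(shape=28, rate=7).
The mode of a Gamma(a, b) with a ≥ 1 (shape–rate) is (a−1)/b = 27/7 ≈ 3.86.

λ̂_MAP = 3.86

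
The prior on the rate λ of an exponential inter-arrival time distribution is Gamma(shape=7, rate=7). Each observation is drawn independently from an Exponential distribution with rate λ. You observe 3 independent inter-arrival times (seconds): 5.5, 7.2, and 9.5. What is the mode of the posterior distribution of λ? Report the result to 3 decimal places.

λ̂_MAP = 0.308

The Exponential(rate=λ) likelihood is ∝ λ^n e^(−λΣtᵢ). Here n = 3 and Σtᵢ = 5.5 + 7.2 + 9.5 = 22.2.
Posterior ∝ λ^6e^(−7λ) · λ^3e^(−22.2λ) = λ^9e^(−29.2λ), i.e. Gamma(10, 29.2).
Mode = (a−1)/b = 9/29.2 ≈ 0.308.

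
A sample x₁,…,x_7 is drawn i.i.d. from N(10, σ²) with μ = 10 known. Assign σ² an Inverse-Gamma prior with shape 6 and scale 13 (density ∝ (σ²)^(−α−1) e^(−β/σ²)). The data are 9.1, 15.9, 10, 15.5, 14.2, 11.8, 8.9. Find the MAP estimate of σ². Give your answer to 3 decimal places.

Sum of squared deviations about the known mean: SS = (9.1−10)² + (15.9−10)² + (10−10)² + (15.5−10)² + (14.2−10)² + (11.8−10)² + (8.9−10)² = 87.96.
The Normal likelihood contributes (σ²)^(−n/2) exp(−SS/(2σ²)), so the posterior is Inverse-Gamma(α + n/2, β + SS/2) = Inverse-Gamma(9.5, 56.98).
The mode of Inverse-Gamma(a, b) is b/(a+1) = 56.98/10.5 ≈ 5.427.

σ̂²_MAP = 5.427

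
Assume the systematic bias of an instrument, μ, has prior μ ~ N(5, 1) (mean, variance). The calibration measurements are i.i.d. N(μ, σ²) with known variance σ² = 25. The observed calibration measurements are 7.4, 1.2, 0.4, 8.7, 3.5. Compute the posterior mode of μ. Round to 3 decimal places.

n = 5; x̄ = (7.4 + 1.2 + 0.4 + 8.7 + 3.5)/5 = 21.2/5 = 4.24.
For a Normal prior and Normal likelihood with known variance, the posterior is Normal; its mode equals its mean, the precision-weighted average.
Prior precision 1/σ₀² = 1/1 = 1; data precision n/σ² = 5/25 = 0.2.
μ̂ = (1·5 + 0.2·4.24) / (1 + 0.2) = 5.848/1.2 = 731/150 ≈ 4.873.

μ̂_MAP = 4.873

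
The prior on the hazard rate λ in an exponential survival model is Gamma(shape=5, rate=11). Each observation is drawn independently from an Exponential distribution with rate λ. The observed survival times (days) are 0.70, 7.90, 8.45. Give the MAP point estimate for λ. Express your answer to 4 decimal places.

The Exponential(rate=λ) likelihood is ∝ λ^n e^(−λΣtᵢ). Here n = 3 and Σtᵢ = 0.70 + 7.90 + 8.45 = 17.05.
Posterior ∝ λ^4e^(−11λ) · λ^3e^(−17.05λ) = λ^7e^(−28.05λ), i.e. Gamma(8, 28.05).
Mode = (a−1)/b = 7/28.05 ≈ 0.2496.

λ̂_MAP = 0.2496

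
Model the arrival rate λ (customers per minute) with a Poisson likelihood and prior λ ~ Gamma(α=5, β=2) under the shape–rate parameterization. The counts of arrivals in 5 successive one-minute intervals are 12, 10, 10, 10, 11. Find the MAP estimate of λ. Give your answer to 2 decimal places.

λ̂_MAP = 8.14

Σxᵢ = 12+10+10+10+11 = 53, with n = 5.
Posterior ∝ λ^4e^(−2λ) · λ^53e^(−5λ) = λ^57e^(−7λ), i.e. Gamma(shape=58, rate=7).
The mode of a Gamma(a, b) with a ≥ 1 (shape–rate) is (a−1)/b = 57/7 ≈ 8.14.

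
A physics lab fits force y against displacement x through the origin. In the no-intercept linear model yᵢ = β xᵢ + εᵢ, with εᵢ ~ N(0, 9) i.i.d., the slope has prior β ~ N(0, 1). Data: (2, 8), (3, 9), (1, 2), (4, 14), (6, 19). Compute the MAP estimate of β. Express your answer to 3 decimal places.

log p(β | y) = −Σ(yᵢ − βxᵢ)²/(2·9) − β²/(2·1) + const.
Setting the derivative to zero: Σxᵢ(yᵢ − βxᵢ)/9 − β/1 = 0, so β = Σxᵢyᵢ / (Σxᵢ² + σ²/τ²).
Σxᵢyᵢ = 2·8 + 3·9 + 1·2 + 4·14 + 6·19 = 215; Σxᵢ² = 66; σ²/τ² = 9.
β̂_MAP = 215 / (66 + 9) = 215/75 ≈ 2.867.

β̂_MAP = 2.867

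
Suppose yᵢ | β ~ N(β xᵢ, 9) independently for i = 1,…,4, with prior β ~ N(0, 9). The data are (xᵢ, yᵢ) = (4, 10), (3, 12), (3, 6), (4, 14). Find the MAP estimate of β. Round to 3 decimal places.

log p(β | y) = −Σ(yᵢ − βxᵢ)²/(2·9) − β²/(2·9) + const.
Setting the derivative to zero: Σxᵢ(yᵢ − βxᵢ)/9 − β/9 = 0, so β = Σxᵢyᵢ / (Σxᵢ² + σ²/τ²).
Σxᵢyᵢ = 4·10 + 3·12 + 3·6 + 4·14 = 150; Σxᵢ² = 50; σ²/τ² = 1.
β̂_MAP = 150 / (50 + 1) = 150/51 ≈ 2.941.

β̂_MAP = 2.941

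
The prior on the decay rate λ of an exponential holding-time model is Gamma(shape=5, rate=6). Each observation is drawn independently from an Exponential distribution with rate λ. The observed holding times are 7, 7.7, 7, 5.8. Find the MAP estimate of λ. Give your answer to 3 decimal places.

λ̂_MAP = 0.239

The Exponential(rate=λ) likelihood is ∝ λ^n e^(−λΣtᵢ). Here n = 4 and Σtᵢ = 7 + 7.7 + 7 + 5.8 = 27.5.
Posterior ∝ λ^4e^(−6λ) · λ^4e^(−27.5λ) = λ^8e^(−33.5λ), i.e. Gamma(9, 33.5).
Mode = (a−1)/b = 8/33.5 ≈ 0.239.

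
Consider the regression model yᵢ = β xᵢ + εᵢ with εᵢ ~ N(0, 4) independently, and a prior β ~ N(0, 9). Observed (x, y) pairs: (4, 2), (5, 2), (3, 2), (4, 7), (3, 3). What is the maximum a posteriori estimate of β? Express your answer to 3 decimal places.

β̂_MAP = 0.809

log p(β | y) = −Σ(yᵢ − βxᵢ)²/(2·4) − β²/(2·9) + const.
Setting the derivative to zero: Σxᵢ(yᵢ − βxᵢ)/4 − β/9 = 0, so β = Σxᵢyᵢ / (Σxᵢ² + σ²/τ²).
Σxᵢyᵢ = 4·2 + 5·2 + 3·2 + 4·7 + 3·3 = 61; Σxᵢ² = 75; σ²/τ² = 4/9.
β̂_MAP = 61 / (75 + 4/9) = 61/(679/9) = 549/679 ≈ 0.809.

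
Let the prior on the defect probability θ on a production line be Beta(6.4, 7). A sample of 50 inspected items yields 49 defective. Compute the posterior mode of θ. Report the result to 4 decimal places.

Prior: Beta(6.4, 7).
Data: 49 successes in 50 trials. The binomial likelihood contributes θ^49(1−θ)^1, so the posterior is Beta(6.4+49, 7+1) = Beta(55.4, 8).
For Beta(a, b) with a, b > 1 the mode is (a−1)/(a+b−2) = 54.4/61.4 ≈ 0.8860.

θ̂_MAP = 0.8860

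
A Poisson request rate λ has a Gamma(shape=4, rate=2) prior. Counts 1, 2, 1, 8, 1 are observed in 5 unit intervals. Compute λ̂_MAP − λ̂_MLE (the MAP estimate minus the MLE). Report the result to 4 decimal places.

MAP − MLE = -0.3143

Σxᵢ = 13. Posterior is Gamma(17, 7); MAP = (17−1)/7 = 16/7 ≈ 2.28571.
MLE = x̄ = 13/5 ≈ 2.60000.
Difference = 16/7 − 13/5 = -11/35 ≈ -0.3143.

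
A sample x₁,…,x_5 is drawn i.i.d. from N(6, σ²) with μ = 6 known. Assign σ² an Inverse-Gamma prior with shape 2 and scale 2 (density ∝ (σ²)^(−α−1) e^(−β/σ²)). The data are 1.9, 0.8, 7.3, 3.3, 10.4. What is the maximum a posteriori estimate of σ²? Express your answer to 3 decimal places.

Sum of squared deviations about the known mean: SS = (1.9−6)² + (0.8−6)² + (7.3−6)² + (3.3−6)² + (10.4−6)² = 72.19.
The Normal likelihood contributes (σ²)^(−n/2) exp(−SS/(2σ²)), so the posterior is Inverse-Gamma(α + n/2, β + SS/2) = Inverse-Gamma(4.5, 38.095).
The mode of Inverse-Gamma(a, b) is b/(a+1) = 38.095/5.5 ≈ 6.926.

σ̂²_MAP = 6.926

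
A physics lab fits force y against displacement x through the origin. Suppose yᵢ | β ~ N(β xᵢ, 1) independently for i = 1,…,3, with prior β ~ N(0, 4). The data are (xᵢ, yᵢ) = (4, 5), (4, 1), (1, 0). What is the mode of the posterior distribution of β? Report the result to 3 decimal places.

log p(β | y) = −Σ(yᵢ − βxᵢ)²/(2·1) − β²/(2·4) + const.
Setting the derivative to zero: Σxᵢ(yᵢ − βxᵢ)/1 − β/4 = 0, so β = Σxᵢyᵢ / (Σxᵢ² + σ²/τ²).
Σxᵢyᵢ = 4·5 + 4·1 + 1·0 = 24; Σxᵢ² = 33; σ²/τ² = 0.25.
β̂_MAP = 24 / (33 + 0.25) = 24/33.25 ≈ 0.722.

β̂_MAP = 0.722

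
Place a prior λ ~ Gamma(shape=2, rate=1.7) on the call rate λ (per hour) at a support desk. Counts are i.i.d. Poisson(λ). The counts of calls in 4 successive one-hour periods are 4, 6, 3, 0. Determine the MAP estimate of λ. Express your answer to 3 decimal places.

λ̂_MAP = 2.456

Σxᵢ = 4+6+3+0 = 13, with n = 4.
Posterior ∝ λe^(−1.7λ) · λ^13e^(−4λ) = λ^14e^(−5.7λ), i.e. Gamma(shape=15, rate=5.7).
The mode of a Gamma(a, b) with a ≥ 1 (shape–rate) is (a−1)/b = 14/5.7 ≈ 2.456.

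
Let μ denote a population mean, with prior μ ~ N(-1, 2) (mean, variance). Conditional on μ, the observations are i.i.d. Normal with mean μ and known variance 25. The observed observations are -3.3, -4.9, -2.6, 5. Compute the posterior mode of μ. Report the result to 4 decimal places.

n = 4; x̄ = ((-3.3) + (-4.9) + (-2.6) + 5)/4 = -5.8/4 = -1.45.
For a Normal prior and Normal likelihood with known variance, the posterior is Normal; its mode equals its mean, the precision-weighted average.
Prior precision 1/σ₀² = 1/2 = 0.5; data precision n/σ² = 4/25 = 0.16.
μ̂ = (0.5·(-1) + 0.16·(-1.45)) / (0.5 + 0.16) = (-0.732)/0.66 = -61/55 ≈ -1.1091.

μ̂_MAP = -1.1091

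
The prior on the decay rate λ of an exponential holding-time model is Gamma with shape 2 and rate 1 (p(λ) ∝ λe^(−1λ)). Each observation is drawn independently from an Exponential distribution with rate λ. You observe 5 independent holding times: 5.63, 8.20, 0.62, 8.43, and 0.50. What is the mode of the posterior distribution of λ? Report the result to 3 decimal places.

The Exponential(rate=λ) likelihood is ∝ λ^n e^(−λΣtᵢ). Here n = 5 and Σtᵢ = 5.63 + 8.20 + 0.62 + 8.43 + 0.50 = 23.38.
Posterior ∝ λe^(−1λ) · λ^5e^(−23.38λ) = λ^6e^(−24.38λ), i.e. Gamma(7, 24.38).
Mode = (a−1)/b = 6/24.38 ≈ 0.246.

λ̂_MAP = 0.246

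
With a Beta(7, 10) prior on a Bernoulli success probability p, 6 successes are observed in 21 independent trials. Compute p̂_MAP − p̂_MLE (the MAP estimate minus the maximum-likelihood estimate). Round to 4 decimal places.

Posterior is Beta(13, 25); MAP = (13−1)/(38−2) = 12/36 ≈ 0.33333.
MLE ignores the prior: p̂_MLE = k/n = 6/21 ≈ 0.28571.
Difference = 12/36 − 6/21 = 1/21 ≈ 0.0476.

MAP − MLE = 0.0476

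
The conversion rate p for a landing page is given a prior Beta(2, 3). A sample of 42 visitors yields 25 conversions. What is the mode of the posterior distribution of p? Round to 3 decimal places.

p̂_MAP = 0.578

Prior: Beta(2, 3).
Data: 25 successes in 42 trials. The binomial likelihood contributes p^25(1−p)^17, so the posterior is Beta(2+25, 3+17) = Beta(27, 20).
For Beta(a, b) with a, b > 1 the mode is (a−1)/(a+b−2) = 26/45 ≈ 0.578.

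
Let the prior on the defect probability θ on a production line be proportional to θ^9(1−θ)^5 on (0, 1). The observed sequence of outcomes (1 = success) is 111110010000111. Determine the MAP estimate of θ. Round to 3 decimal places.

The prior density ∝ θ^9(1−θ)^5 is the kernel of Beta(10, 6).
Data: 9 successes in 15 trials (from the sequence). The binomial likelihood contributes θ^9(1−θ)^6, so the posterior is Beta(10+9, 6+6) = Beta(19, 12).
For Beta(a, b) with a, b > 1 the mode is (a−1)/(a+b−2) = 18/29 ≈ 0.621.

θ̂_MAP = 0.621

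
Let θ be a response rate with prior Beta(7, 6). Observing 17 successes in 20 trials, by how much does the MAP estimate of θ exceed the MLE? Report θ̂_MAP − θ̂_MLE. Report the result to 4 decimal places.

MAP − MLE = -0.1081

Posterior is Beta(24, 9); MAP = (24−1)/(33−2) = 23/31 ≈ 0.74194.
MLE ignores the prior: θ̂_MLE = k/n = 17/20 ≈ 0.85000.
Difference = 23/31 − 17/20 = -67/620 ≈ -0.1081.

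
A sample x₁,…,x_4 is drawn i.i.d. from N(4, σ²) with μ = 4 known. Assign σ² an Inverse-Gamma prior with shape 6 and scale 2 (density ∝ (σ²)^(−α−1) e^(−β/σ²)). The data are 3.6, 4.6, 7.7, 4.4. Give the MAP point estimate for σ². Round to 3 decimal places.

σ̂²_MAP = 1.021

Sum of squared deviations about the known mean: SS = (3.6−4)² + (4.6−4)² + (7.7−4)² + (4.4−4)² = 14.37.
The Normal likelihood contributes (σ²)^(−n/2) exp(−SS/(2σ²)), so the posterior is Inverse-Gamma(α + n/2, β + SS/2) = Inverse-Gamma(8, 9.185).
The mode of Inverse-Gamma(a, b) is b/(a+1) = 9.185/9 ≈ 1.021.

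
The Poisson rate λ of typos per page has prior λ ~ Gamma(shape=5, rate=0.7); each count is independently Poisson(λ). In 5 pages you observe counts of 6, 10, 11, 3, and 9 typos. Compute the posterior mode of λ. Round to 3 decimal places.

λ̂_MAP = 7.544

Σxᵢ = 6+10+11+3+9 = 39, with n = 5.
Posterior ∝ λ^4e^(−0.7λ) · λ^39e^(−5λ) = λ^43e^(−5.7λ), i.e. Gamma(shape=44, rate=5.7).
The mode of a Gamma(a, b) with a ≥ 1 (shape–rate) is (a−1)/b = 43/5.7 ≈ 7.544.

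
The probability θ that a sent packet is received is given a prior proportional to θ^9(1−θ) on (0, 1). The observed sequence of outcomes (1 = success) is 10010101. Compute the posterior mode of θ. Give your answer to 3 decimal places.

The prior density ∝ θ^9(1−θ)^1 is the kernel of Beta(10, 2).
Data: 4 successes in 8 trials (from the sequence). The binomial likelihood contributes θ^4(1−θ)^4, so the posterior is Beta(10+4, 2+4) = Beta(14, 6).
For Beta(a, b) with a, b > 1 the mode is (a−1)/(a+b−2) = 13/18 ≈ 0.722.

θ̂_MAP = 0.722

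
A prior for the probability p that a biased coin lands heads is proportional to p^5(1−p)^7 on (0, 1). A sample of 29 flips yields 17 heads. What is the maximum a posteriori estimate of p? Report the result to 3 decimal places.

The prior density ∝ p^5(1−p)^7 is the kernel of Beta(6, 8).
Data: 17 successes in 29 trials. The binomial likelihood contributes p^17(1−p)^12, so the posterior is Beta(6+17, 8+12) = Beta(23, 20).
For Beta(a, b) with a, b > 1 the mode is (a−1)/(a+b−2) = 22/41 ≈ 0.537.

p̂_MAP = 0.537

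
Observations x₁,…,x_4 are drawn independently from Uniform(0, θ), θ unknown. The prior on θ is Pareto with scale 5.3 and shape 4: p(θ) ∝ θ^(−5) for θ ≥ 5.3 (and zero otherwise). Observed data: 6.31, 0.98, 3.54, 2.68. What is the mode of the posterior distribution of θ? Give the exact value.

The Uniform(0, θ) likelihood is θ^(−n) for θ ≥ max(xᵢ), zero otherwise. Here max(xᵢ) = 6.31.
Posterior ∝ θ^(−5) · θ^(−4) = θ^(−9) on θ ≥ max(5.3, 6.31) = 6.31.
This density is strictly decreasing in θ, so the posterior mode lies at the lower boundary of the support.

θ̂_MAP = 6.31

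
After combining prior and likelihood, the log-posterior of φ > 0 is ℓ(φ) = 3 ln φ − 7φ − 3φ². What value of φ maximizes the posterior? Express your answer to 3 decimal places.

φ̂_MAP = 0.333

ℓ'(φ) = 3/φ − 7 − 6φ. Setting this to zero and multiplying by φ: 6φ² + 7φ − 3 = 0.
φ = (−7 + √(7² + 4·6·3)) / (2·6) = (−7 + √121) / 12 = (−7 + 11)/12 = 1/3.
ℓ''(φ) = −3/φ² − 6 < 0, confirming a maximum.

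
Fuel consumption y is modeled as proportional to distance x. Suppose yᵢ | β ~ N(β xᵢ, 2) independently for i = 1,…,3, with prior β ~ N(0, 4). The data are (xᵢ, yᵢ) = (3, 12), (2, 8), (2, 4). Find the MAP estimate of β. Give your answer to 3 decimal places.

β̂_MAP = 3.429

log p(β | y) = −Σ(yᵢ − βxᵢ)²/(2·2) − β²/(2·4) + const.
Setting the derivative to zero: Σxᵢ(yᵢ − βxᵢ)/2 − β/4 = 0, so β = Σxᵢyᵢ / (Σxᵢ² + σ²/τ²).
Σxᵢyᵢ = 3·12 + 2·8 + 2·4 = 60; Σxᵢ² = 17; σ²/τ² = 0.5.
β̂_MAP = 60 / (17 + 0.5) = 60/17.5 ≈ 3.429.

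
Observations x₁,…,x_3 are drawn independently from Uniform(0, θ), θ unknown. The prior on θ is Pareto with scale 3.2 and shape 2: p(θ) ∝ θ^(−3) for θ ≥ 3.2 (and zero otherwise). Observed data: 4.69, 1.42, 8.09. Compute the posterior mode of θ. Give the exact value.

The Uniform(0, θ) likelihood is θ^(−n) for θ ≥ max(xᵢ), zero otherwise. Here max(xᵢ) = 8.09.
Posterior ∝ θ^(−3) · θ^(−3) = θ^(−6) on θ ≥ max(3.2, 8.09) = 8.09.
This density is strictly decreasing in θ, so the posterior mode lies at the lower boundary of the support.

θ̂_MAP = 8.09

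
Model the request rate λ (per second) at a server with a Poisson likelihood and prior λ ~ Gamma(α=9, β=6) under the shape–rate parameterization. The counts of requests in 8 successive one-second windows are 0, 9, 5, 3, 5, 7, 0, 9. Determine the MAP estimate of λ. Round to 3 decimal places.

Σxᵢ = 0+9+5+3+5+7+0+9 = 38, with n = 8.
Posterior ∝ λ^8e^(−6λ) · λ^38e^(−8λ) = λ^46e^(−14λ), i.e. Gamma(shape=47, rate=14).
The mode of a Gamma(a, b) with a ≥ 1 (shape–rate) is (a−1)/b = 46/14 ≈ 3.286.

λ̂_MAP = 3.286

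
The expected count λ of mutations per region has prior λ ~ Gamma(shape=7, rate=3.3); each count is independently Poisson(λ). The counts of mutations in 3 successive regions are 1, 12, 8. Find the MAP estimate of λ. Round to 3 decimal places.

Σxᵢ = 1+12+8 = 21, with n = 3.
Posterior ∝ λ^6e^(−3.3λ) · λ^21e^(−3λ) = λ^27e^(−6.3λ), i.e. Gamma(shape=28, rate=6.3).
The mode of a Gamma(a, b) with a ≥ 1 (shape–rate) is (a−1)/b = 27/6.3 ≈ 4.286.

λ̂_MAP = 4.286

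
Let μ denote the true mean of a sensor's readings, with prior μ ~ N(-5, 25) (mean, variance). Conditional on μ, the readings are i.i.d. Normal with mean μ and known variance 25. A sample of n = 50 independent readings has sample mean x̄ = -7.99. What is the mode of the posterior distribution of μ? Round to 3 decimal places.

μ̂_MAP = -7.931

n = 50, x̄ = -7.99.
For a Normal prior and Normal likelihood with known variance, the posterior is Normal; its mode equals its mean, the precision-weighted average.
Prior precision 1/σ₀² = 1/25 = 0.04; data precision n/σ² = 50/25 = 2.
μ̂ = (0.04·(-5) + 2·(-7.99)) / (0.04 + 2) = (-16.18)/2.04 = -809/102 ≈ -7.931.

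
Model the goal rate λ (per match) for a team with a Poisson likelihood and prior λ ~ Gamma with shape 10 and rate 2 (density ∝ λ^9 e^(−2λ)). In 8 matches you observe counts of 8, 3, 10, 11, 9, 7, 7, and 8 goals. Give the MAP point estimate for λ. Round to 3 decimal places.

Σxᵢ = 8+3+10+11+9+7+7+8 = 63, with n = 8.
Posterior ∝ λ^9e^(−2λ) · λ^63e^(−8λ) = λ^72e^(−10λ), i.e. Gamma(shape=73, rate=10).
The mode of a Gamma(a, b) with a ≥ 1 (shape–rate) is (a−1)/b = 72/10 ≈ 7.200.

λ̂_MAP = 7.200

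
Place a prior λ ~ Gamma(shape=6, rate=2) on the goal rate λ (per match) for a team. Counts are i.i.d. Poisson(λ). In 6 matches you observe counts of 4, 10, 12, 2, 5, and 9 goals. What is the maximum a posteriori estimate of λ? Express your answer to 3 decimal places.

λ̂_MAP = 5.875

Σxᵢ = 4+10+12+2+5+9 = 42, with n = 6.
Posterior ∝ λ^5e^(−2λ) · λ^42e^(−6λ) = λ^47e^(−8λ), i.e. Gamma(shape=48, rate=8).
The mode of a Gamma(a, b) with a ≥ 1 (shape–rate) is (a−1)/b = 47/8 ≈ 5.875.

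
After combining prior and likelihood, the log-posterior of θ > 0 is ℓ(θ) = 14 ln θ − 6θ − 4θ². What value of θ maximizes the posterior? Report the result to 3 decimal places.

ℓ'(θ) = 14/θ − 6 − 8θ. Setting this to zero and multiplying by θ: 8θ² + 6θ − 14 = 0.
θ = (−6 + √(6² + 4·8·14)) / (2·8) = (−6 + √484) / 16 = (−6 + 22)/16 = 1.
ℓ''(θ) = −14/θ² − 8 < 0, confirming a maximum.

θ̂_MAP = 1.000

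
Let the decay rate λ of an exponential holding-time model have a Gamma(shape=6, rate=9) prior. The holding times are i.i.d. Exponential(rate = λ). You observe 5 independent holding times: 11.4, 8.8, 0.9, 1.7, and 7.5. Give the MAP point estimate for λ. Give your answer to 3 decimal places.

The Exponential(rate=λ) likelihood is ∝ λ^n e^(−λΣtᵢ). Here n = 5 and Σtᵢ = 11.4 + 8.8 + 0.9 + 1.7 + 7.5 = 30.3.
Posterior ∝ λ^5e^(−9λ) · λ^5e^(−30.3λ) = λ^10e^(−39.3λ), i.e. Gamma(11, 39.3).
Mode = (a−1)/b = 10/39.3 ≈ 0.254.

λ̂_MAP = 0.254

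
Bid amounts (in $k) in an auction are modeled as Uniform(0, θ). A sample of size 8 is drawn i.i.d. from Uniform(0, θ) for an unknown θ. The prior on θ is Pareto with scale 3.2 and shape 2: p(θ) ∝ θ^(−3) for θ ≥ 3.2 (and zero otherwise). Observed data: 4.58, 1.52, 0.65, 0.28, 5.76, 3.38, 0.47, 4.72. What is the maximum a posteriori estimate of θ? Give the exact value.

The Uniform(0, θ) likelihood is θ^(−n) for θ ≥ max(xᵢ), zero otherwise. Here max(xᵢ) = 5.76.
Posterior ∝ θ^(−3) · θ^(−8) = θ^(−11) on θ ≥ max(3.2, 5.76) = 5.76.
This density is strictly decreasing in θ, so the posterior mode lies at the lower boundary of the support.

θ̂_MAP = 5.76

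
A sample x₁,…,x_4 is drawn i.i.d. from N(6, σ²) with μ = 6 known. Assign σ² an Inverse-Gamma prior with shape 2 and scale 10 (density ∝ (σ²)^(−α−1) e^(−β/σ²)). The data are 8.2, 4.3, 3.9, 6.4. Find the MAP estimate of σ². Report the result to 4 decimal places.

Sum of squared deviations about the known mean: SS = (8.2−6)² + (4.3−6)² + (3.9−6)² + (6.4−6)² = 12.3.
The Normal likelihood contributes (σ²)^(−n/2) exp(−SS/(2σ²)), so the posterior is Inverse-Gamma(α + n/2, β + SS/2) = Inverse-Gamma(4, 16.15).
The mode of Inverse-Gamma(a, b) is b/(a+1) = 16.15/5 ≈ 3.2300.

σ̂²_MAP = 3.2300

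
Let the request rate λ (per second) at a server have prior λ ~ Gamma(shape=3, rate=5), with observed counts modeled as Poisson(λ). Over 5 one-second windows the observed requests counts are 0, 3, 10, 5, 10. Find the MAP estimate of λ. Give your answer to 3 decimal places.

λ̂_MAP = 3.000

Σxᵢ = 0+3+10+5+10 = 28, with n = 5.
Posterior ∝ λ^2e^(−5λ) · λ^28e^(−5λ) = λ^30e^(−10λ), i.e. Gamma(shape=31, rate=10).
The mode of a Gamma(a, b) with a ≥ 1 (shape–rate) is (a−1)/b = 30/10 ≈ 3.000.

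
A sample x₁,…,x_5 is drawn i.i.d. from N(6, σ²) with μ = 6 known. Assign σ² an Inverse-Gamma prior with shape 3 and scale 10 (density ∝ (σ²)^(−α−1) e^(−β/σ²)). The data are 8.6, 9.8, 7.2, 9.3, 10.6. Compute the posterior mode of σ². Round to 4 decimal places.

σ̂²_MAP = 5.7454

Sum of squared deviations about the known mean: SS = (8.6−6)² + (9.8−6)² + (7.2−6)² + (9.3−6)² + (10.6−6)² = 54.69.
The Normal likelihood contributes (σ²)^(−n/2) exp(−SS/(2σ²)), so the posterior is Inverse-Gamma(α + n/2, β + SS/2) = Inverse-Gamma(5.5, 37.345).
The mode of Inverse-Gamma(a, b) is b/(a+1) = 37.345/6.5 ≈ 5.7454.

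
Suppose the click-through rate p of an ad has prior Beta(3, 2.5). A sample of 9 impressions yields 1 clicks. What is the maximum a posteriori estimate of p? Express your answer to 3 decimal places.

Prior: Beta(3, 2.5).
Data: 1 success in 9 trials. The binomial likelihood contributes p(1−p)^8, so the posterior is Beta(3+1, 2.5+8) = Beta(4, 10.5).
For Beta(a, b) with a, b > 1 the mode is (a−1)/(a+b−2) = 3/12.5 ≈ 0.240.

p̂_MAP = 0.240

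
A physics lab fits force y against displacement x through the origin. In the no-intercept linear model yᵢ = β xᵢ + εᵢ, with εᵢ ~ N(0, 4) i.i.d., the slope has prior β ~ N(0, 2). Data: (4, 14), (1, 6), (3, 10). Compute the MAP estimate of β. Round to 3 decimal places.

β̂_MAP = 3.286

log p(β | y) = −Σ(yᵢ − βxᵢ)²/(2·4) − β²/(2·2) + const.
Setting the derivative to zero: Σxᵢ(yᵢ − βxᵢ)/4 − β/2 = 0, so β = Σxᵢyᵢ / (Σxᵢ² + σ²/τ²).
Σxᵢyᵢ = 4·14 + 1·6 + 3·10 = 92; Σxᵢ² = 26; σ²/τ² = 2.
β̂_MAP = 92 / (26 + 2) = 92/28 ≈ 3.286.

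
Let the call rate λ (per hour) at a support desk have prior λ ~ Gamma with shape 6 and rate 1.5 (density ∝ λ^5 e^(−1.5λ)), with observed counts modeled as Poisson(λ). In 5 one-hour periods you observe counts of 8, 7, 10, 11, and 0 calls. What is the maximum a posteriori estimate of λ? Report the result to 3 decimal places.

λ̂_MAP = 6.308

Σxᵢ = 8+7+10+11+0 = 36, with n = 5.
Posterior ∝ λ^5e^(−1.5λ) · λ^36e^(−5λ) = λ^41e^(−6.5λ), i.e. Gamma(shape=42, rate=6.5).
The mode of a Gamma(a, b) with a ≥ 1 (shape–rate) is (a−1)/b = 41/6.5 ≈ 6.308.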